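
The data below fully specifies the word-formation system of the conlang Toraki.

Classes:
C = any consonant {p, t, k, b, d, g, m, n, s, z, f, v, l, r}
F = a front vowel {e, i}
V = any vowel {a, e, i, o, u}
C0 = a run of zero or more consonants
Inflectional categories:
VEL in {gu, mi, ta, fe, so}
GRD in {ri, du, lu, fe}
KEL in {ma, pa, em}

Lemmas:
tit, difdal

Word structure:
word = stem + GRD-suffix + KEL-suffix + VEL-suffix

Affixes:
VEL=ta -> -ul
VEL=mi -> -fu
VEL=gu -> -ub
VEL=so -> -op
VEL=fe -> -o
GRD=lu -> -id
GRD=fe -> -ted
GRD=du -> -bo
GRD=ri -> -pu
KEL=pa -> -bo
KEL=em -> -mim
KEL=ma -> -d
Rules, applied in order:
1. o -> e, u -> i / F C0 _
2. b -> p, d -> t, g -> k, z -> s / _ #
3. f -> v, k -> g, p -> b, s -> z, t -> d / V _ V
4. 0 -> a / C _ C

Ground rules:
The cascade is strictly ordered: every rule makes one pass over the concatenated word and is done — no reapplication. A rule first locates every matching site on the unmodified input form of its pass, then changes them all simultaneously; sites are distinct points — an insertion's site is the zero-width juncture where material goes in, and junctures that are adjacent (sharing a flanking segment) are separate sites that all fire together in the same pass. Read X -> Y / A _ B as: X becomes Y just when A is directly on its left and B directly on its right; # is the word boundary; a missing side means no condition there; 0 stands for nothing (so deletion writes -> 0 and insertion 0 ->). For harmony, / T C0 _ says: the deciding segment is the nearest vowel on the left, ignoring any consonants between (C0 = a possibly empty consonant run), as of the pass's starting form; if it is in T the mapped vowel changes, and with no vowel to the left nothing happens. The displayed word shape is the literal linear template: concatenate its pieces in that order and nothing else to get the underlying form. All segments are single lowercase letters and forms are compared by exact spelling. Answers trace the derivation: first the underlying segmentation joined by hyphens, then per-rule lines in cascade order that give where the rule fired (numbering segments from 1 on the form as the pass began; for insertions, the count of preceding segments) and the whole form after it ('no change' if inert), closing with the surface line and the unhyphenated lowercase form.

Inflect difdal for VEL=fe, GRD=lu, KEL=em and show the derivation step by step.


underlying: difdal-id-mim-o
1. o -> e, u -> i / F C0 _: fires at position(s) 12: difdalidmime
2. b -> p, d -> t, g -> k, z -> s / _ #: no change
3. f -> v, k -> g, p -> b, s -> z, t -> d / V _ V: no change
4. 0 -> a / C _ C: inserts after position(s) 3, 8: difadalidamime
surface: difadalidamime


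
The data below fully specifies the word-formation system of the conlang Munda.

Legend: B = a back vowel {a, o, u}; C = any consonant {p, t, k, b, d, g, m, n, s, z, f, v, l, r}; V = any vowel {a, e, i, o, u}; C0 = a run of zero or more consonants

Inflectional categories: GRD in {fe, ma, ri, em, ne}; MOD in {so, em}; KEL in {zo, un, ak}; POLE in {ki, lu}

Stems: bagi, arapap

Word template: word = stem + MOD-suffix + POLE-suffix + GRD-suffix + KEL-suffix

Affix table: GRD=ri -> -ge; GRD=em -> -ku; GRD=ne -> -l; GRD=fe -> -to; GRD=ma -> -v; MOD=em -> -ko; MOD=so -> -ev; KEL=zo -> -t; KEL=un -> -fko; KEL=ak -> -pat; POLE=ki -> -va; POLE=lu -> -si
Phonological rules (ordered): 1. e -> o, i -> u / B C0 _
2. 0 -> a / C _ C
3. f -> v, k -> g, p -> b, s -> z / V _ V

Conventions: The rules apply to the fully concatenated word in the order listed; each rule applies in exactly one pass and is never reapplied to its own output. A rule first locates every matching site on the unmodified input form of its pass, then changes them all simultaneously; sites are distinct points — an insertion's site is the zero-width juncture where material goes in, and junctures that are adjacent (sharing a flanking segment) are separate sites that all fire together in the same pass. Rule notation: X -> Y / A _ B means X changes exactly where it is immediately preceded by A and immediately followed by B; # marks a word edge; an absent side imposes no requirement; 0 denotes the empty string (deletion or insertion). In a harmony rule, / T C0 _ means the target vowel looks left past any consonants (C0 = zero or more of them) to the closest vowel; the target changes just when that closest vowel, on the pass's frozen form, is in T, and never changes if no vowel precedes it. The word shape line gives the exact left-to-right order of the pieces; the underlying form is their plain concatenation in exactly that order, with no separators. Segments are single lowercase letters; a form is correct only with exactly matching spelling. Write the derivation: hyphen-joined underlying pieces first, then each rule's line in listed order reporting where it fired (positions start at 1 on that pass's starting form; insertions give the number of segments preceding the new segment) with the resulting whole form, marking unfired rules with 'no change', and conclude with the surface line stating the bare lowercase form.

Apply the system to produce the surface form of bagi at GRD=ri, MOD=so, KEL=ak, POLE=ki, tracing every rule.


underlying: bagi-ev-va-ge-pat
1. e -> o, i -> u / B C0 _: fires at position(s) 4, 10: baguevvagopat
2. 0 -> a / C _ C: inserts after position(s) 6: baguevavagopat
3. f -> v, k -> g, p -> b, s -> z / V _ V: fires at position(s) 12: baguevavagobat
surface: baguevavagobat


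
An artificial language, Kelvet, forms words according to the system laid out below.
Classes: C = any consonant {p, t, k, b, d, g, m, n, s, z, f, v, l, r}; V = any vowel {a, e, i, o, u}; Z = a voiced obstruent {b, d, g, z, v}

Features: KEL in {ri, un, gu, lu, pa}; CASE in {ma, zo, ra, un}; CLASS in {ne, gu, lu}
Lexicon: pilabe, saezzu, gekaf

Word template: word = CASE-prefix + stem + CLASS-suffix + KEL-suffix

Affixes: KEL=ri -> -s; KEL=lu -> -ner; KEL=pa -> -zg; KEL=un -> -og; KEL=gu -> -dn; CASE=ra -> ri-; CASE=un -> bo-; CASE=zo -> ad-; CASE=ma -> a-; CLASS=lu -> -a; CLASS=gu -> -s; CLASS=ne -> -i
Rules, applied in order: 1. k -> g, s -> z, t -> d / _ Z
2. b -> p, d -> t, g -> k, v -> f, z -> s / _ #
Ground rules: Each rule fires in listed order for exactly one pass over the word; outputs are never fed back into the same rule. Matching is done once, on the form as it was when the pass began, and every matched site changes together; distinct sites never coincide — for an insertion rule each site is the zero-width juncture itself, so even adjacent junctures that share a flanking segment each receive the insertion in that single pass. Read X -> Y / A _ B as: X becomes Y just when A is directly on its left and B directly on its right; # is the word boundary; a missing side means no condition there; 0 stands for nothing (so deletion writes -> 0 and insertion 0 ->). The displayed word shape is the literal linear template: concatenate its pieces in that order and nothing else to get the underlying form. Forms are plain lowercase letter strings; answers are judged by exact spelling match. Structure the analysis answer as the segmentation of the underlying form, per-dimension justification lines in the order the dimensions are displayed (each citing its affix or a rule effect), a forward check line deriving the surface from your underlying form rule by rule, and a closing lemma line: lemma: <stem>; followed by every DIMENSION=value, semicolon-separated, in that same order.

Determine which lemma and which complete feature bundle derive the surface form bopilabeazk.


underlying: bo-pilabe-a-zg
KEL=pa - signalled by the affix -zg
CASE=un - signalled by the affix bo-
CLASS=lu - signalled by the affix -a
check: bopilabeazg -> bopilabeazg -> bopilabeazk
lemma: pilabe; KEL=pa; CASE=un; CLASS=lu


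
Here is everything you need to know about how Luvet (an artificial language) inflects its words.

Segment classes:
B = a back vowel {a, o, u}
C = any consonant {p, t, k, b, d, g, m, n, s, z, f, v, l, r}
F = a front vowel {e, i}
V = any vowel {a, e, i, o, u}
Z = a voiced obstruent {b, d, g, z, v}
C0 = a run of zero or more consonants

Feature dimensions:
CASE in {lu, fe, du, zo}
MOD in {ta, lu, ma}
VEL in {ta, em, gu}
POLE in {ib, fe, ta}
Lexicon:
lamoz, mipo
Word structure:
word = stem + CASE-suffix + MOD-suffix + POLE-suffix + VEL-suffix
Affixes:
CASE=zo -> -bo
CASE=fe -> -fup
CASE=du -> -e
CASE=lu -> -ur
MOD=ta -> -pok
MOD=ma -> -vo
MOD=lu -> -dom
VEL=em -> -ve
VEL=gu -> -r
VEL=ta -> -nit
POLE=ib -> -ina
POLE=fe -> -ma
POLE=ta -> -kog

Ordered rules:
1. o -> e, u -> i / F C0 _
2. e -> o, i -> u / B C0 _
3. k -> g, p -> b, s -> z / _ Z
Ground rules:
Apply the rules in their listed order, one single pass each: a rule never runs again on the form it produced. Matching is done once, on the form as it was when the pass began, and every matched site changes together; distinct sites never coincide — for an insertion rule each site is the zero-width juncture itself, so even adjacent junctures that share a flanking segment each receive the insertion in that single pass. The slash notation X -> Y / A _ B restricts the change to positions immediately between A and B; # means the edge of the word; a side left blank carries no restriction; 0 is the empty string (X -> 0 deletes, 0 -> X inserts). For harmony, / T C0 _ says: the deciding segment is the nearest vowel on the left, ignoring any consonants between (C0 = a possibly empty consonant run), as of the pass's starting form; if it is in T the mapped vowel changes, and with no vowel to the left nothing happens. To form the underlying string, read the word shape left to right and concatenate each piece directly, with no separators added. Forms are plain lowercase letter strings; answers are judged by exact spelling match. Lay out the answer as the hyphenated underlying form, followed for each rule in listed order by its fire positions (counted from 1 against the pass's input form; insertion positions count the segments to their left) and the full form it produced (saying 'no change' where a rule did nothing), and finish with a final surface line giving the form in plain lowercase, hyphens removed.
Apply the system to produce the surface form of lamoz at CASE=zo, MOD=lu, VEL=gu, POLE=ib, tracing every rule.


underlying: lamoz-bo-dom-ina-r
1. o -> e, u -> i / F C0 _: no change
2. e -> o, i -> u / B C0 _: fires at position(s) 11: lamozbodomunar
3. k -> g, p -> b, s -> z / _ Z: no change
surface: lamozbodomunar


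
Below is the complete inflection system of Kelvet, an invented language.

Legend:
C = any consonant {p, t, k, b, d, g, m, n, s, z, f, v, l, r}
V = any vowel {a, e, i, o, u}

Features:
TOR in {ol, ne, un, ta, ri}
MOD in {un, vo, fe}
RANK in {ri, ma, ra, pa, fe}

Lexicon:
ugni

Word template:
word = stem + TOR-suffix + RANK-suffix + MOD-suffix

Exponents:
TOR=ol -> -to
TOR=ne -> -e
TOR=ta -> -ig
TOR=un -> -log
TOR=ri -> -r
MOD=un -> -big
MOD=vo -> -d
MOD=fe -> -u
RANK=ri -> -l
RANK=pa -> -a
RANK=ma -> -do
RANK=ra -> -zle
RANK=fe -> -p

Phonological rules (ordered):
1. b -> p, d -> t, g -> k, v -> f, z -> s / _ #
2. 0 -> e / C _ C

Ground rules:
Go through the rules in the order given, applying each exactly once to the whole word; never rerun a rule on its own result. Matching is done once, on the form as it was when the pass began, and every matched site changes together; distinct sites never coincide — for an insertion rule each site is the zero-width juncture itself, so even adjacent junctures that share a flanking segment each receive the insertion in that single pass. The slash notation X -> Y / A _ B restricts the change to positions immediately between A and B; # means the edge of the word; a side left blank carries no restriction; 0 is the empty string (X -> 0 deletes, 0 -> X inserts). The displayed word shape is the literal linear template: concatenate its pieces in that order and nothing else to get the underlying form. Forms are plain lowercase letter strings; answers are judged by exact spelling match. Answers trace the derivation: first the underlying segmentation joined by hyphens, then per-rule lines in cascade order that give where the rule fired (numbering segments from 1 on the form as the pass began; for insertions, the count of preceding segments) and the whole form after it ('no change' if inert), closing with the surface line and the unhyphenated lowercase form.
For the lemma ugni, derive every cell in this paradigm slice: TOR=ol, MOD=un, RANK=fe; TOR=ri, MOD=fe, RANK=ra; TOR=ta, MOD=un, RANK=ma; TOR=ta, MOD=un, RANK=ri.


cell TOR=ol, MOD=un, RANK=fe:
underlying: ugni-to-p-big
1. b -> p, d -> t, g -> k, v -> f, z -> s / _ #: fires at position(s) 10: ugnitopbik
2. 0 -> e / C _ C: inserts after position(s) 2, 7: ugenitopebik
surface: ugenitopebik

cell TOR=ri, MOD=fe, RANK=ra:
underlying: ugni-r-zle-u
1. b -> p, d -> t, g -> k, v -> f, z -> s / _ #: no change
2. 0 -> e / C _ C: inserts after position(s) 2, 5, 6: ugenirezeleu
surface: ugenirezeleu

cell TOR=ta, MOD=un, RANK=ma:
underlying: ugni-ig-do-big
1. b -> p, d -> t, g -> k, v -> f, z -> s / _ #: fires at position(s) 11: ugniigdobik
2. 0 -> e / C _ C: inserts after position(s) 2, 6: ugeniigedobik
surface: ugeniigedobik

cell TOR=ta, MOD=un, RANK=ri:
underlying: ugni-ig-l-big
1. b -> p, d -> t, g -> k, v -> f, z -> s / _ #: fires at position(s) 10: ugniiglbik
2. 0 -> e / C _ C: inserts after position(s) 2, 6, 7: ugeniigelebik
surface: ugeniigelebik


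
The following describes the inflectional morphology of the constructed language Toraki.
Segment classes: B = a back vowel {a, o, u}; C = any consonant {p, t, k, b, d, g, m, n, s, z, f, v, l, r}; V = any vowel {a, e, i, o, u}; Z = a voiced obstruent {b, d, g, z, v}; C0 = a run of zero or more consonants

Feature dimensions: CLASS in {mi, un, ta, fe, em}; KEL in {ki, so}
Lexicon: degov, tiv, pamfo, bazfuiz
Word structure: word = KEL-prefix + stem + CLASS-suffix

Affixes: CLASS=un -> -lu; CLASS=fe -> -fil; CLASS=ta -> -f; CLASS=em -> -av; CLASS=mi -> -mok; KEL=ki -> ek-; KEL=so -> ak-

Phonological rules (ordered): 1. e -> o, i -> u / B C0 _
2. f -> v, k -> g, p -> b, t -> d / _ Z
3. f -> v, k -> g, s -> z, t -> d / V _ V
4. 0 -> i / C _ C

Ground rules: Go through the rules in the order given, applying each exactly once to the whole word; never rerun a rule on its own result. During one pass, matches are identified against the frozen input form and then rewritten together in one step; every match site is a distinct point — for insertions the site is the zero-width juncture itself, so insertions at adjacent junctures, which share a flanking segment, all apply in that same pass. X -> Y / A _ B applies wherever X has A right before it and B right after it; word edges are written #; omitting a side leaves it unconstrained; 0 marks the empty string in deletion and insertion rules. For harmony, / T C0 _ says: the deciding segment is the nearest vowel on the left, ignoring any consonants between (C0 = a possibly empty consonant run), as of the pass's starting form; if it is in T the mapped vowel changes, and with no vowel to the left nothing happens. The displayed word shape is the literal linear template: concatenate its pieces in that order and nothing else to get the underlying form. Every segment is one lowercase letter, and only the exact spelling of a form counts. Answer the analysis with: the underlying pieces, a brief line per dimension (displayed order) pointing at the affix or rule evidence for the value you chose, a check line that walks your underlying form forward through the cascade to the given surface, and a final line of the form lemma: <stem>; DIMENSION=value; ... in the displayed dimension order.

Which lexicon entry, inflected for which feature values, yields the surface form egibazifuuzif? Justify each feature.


underlying: ek-bazfuiz-f
CLASS=ta - signalled by the affix -f
KEL=ki - signalled by the affix ek-
check: ekbazfuizf -> ekbazfuuzf -> egbazfuuzf -> egbazfuuzf -> egibazifuuzif
lemma: bazfuiz; CLASS=ta; KEL=ki


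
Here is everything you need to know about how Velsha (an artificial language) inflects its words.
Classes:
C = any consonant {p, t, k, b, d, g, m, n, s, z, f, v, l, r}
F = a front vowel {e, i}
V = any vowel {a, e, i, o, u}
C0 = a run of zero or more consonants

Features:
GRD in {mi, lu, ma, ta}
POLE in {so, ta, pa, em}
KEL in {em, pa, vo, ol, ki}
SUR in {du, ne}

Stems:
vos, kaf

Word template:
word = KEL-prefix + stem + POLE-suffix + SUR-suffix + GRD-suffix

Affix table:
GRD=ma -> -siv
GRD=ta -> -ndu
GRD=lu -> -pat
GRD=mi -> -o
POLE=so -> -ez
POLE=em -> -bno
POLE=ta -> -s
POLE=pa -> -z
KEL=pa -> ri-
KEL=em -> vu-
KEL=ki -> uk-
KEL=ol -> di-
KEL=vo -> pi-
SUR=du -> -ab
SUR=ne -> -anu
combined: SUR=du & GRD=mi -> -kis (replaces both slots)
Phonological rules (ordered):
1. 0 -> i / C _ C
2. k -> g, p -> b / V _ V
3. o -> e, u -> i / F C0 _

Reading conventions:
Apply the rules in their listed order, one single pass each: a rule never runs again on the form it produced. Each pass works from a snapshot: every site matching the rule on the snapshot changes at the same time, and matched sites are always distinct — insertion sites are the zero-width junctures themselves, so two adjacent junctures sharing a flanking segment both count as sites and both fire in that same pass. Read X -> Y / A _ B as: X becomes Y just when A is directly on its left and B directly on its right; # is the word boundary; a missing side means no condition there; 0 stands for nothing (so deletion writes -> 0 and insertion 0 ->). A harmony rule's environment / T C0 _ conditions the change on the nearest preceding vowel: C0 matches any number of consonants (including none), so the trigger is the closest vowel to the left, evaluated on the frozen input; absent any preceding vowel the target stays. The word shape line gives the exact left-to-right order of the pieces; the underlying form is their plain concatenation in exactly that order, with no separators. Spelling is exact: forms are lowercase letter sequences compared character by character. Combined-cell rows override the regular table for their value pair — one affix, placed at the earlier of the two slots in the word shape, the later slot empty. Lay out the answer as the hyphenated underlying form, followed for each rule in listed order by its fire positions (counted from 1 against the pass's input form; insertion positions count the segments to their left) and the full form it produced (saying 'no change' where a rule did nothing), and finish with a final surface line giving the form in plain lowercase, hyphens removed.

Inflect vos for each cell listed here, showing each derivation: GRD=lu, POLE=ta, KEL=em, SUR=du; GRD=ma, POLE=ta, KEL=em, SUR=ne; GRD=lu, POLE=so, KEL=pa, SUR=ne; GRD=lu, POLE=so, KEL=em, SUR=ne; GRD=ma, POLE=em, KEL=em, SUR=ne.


cell GRD=lu, POLE=ta, KEL=em, SUR=du:
underlying: vu-vos-s-ab-pat
1. 0 -> i / C _ C: inserts after position(s) 5, 8: vuvosisabipat
2. k -> g, p -> b / V _ V: fires at position(s) 11: vuvosisabibat
3. o -> e, u -> i / F C0 _: no change
surface: vuvosisabibat

cell GRD=ma, POLE=ta, KEL=em, SUR=ne:
underlying: vu-vos-s-anu-siv
1. 0 -> i / C _ C: inserts after position(s) 5: vuvosisanusiv
2. k -> g, p -> b / V _ V: no change
3. o -> e, u -> i / F C0 _: no change
surface: vuvosisanusiv

cell GRD=lu, POLE=so, KEL=pa, SUR=ne:
underlying: ri-vos-ez-anu-pat
1. 0 -> i / C _ C: no change
2. k -> g, p -> b / V _ V: fires at position(s) 11: rivosezanubat
3. o -> e, u -> i / F C0 _: fires at position(s) 4: rivesezanubat
surface: rivesezanubat

cell GRD=lu, POLE=so, KEL=em, SUR=ne:
underlying: vu-vos-ez-anu-pat
1. 0 -> i / C _ C: no change
2. k -> g, p -> b / V _ V: fires at position(s) 11: vuvosezanubat
3. o -> e, u -> i / F C0 _: no change
surface: vuvosezanubat

cell GRD=ma, POLE=em, KEL=em, SUR=ne:
underlying: vu-vos-bno-anu-siv
1. 0 -> i / C _ C: inserts after position(s) 5, 6: vuvosibinoanusiv
2. k -> g, p -> b / V _ V: no change
3. o -> e, u -> i / F C0 _: fires at position(s) 10: vuvosibineanusiv
surface: vuvosibineanusiv


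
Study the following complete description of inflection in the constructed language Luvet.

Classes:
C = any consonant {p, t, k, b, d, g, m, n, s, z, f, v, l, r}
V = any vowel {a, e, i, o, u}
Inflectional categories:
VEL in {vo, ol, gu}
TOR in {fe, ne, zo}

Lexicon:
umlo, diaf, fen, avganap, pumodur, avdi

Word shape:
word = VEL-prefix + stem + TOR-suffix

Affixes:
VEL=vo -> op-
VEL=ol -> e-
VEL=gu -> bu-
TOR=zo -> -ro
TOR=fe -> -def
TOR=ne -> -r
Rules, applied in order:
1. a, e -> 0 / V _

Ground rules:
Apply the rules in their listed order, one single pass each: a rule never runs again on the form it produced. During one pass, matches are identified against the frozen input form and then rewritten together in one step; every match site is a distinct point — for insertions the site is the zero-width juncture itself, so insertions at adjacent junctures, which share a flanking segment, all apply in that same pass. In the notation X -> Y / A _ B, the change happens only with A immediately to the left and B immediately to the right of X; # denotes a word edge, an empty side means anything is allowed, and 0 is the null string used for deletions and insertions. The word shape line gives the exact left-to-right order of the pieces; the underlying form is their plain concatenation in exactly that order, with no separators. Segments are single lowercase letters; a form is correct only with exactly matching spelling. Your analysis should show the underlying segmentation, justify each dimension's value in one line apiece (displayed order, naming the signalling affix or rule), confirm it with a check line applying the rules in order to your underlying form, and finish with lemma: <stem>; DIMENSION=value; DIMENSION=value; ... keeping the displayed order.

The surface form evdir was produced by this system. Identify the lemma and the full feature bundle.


underlying: e-avdi-r
VEL=ol - signalled by the affix e-
TOR=ne - signalled by the affix -r
check: eavdir -> evdir
lemma: avdi; VEL=ol; TOR=ne


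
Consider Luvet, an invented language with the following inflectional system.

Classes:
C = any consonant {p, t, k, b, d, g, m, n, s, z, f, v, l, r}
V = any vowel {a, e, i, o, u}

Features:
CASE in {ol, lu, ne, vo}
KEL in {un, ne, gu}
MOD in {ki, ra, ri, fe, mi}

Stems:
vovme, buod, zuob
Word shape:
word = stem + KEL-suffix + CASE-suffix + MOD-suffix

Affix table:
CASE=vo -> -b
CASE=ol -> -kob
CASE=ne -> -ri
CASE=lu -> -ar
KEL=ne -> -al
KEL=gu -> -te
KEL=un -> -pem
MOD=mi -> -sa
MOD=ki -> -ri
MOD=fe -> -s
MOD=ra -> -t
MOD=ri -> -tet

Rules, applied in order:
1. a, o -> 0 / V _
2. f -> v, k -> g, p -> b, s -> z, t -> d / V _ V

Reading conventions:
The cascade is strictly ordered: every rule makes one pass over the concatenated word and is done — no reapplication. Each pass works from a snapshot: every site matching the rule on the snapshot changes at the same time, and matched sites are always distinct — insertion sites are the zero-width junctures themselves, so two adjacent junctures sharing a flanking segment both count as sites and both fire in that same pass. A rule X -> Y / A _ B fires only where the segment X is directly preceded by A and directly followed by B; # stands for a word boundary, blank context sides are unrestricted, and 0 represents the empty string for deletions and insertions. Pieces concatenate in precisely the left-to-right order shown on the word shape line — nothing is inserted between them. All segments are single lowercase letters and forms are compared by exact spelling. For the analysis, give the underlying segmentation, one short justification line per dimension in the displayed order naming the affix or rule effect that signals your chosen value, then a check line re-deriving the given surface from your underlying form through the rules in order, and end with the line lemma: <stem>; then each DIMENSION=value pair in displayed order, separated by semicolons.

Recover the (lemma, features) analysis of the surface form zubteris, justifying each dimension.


underlying: zuob-te-ri-s
CASE=ne - signalled by the affix -ri
KEL=gu - signalled by the affix -te
MOD=fe - signalled by the affix -s
check: zuobteris -> zubteris -> zubteris
lemma: zuob; CASE=ne; KEL=gu; MOD=fe


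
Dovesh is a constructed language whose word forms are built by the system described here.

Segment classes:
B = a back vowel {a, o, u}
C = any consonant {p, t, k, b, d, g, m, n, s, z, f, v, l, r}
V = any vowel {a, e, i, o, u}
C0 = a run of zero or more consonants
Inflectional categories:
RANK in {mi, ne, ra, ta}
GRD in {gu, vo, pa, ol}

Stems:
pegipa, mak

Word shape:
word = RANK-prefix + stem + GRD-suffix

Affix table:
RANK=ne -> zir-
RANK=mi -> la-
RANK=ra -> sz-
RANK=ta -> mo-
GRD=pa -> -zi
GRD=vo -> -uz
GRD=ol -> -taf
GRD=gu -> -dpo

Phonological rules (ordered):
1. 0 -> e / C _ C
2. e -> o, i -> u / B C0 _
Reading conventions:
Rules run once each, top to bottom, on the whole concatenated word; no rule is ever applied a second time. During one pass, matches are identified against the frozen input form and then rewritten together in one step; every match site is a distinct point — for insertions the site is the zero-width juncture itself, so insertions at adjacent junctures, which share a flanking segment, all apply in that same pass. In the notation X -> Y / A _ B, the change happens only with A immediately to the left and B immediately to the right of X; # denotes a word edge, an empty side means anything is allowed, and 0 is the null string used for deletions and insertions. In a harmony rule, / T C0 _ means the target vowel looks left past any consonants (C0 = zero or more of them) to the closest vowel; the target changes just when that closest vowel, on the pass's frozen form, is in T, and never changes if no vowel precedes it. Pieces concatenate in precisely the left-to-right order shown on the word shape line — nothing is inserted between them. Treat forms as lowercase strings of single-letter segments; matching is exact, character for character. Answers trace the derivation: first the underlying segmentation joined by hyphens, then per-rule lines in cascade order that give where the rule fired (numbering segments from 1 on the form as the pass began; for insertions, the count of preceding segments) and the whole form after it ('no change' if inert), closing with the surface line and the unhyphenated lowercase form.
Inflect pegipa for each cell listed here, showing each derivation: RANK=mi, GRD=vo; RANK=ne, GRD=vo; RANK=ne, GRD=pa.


cell RANK=mi, GRD=vo:
underlying: la-pegipa-uz
1. 0 -> e / C _ C: no change
2. e -> o, i -> u / B C0 _: fires at position(s) 4: lapogipauz
surface: lapogipauz

cell RANK=ne, GRD=vo:
underlying: zir-pegipa-uz
1. 0 -> e / C _ C: inserts after position(s) 3: zirepegipauz
2. e -> o, i -> u / B C0 _: no change
surface: zirepegipauz

cell RANK=ne, GRD=pa:
underlying: zir-pegipa-zi
1. 0 -> e / C _ C: inserts after position(s) 3: zirepegipazi
2. e -> o, i -> u / B C0 _: fires at position(s) 12: zirepegipazu
surface: zirepegipazu


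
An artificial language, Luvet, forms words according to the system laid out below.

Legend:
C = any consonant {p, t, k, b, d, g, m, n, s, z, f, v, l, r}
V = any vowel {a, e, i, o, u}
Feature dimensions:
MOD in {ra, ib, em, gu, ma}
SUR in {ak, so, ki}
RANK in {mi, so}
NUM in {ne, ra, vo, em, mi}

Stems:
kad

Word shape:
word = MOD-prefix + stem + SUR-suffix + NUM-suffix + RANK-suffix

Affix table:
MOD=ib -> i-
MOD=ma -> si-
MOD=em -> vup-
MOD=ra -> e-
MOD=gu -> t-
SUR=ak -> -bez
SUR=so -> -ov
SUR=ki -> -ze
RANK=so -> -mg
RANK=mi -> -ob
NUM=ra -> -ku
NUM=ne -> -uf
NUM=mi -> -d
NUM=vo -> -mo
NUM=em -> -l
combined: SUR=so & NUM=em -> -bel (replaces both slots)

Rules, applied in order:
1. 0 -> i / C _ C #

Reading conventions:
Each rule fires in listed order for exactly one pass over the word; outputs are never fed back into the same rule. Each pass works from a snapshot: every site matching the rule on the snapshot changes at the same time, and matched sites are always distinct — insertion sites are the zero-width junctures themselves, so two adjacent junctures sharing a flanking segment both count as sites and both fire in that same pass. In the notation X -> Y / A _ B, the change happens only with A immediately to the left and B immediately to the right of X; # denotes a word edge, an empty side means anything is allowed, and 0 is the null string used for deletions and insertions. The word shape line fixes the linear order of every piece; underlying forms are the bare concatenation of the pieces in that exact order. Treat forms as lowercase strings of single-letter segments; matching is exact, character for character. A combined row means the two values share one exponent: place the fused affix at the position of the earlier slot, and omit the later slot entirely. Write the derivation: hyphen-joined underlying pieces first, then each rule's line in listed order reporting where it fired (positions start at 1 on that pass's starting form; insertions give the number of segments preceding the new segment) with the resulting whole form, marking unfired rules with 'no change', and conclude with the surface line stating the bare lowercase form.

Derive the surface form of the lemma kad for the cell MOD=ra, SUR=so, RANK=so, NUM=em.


underlying: e-kad-bel-mg
1. 0 -> i / C _ C #: inserts after position(s) 8: ekadbelmig
surface: ekadbelmig


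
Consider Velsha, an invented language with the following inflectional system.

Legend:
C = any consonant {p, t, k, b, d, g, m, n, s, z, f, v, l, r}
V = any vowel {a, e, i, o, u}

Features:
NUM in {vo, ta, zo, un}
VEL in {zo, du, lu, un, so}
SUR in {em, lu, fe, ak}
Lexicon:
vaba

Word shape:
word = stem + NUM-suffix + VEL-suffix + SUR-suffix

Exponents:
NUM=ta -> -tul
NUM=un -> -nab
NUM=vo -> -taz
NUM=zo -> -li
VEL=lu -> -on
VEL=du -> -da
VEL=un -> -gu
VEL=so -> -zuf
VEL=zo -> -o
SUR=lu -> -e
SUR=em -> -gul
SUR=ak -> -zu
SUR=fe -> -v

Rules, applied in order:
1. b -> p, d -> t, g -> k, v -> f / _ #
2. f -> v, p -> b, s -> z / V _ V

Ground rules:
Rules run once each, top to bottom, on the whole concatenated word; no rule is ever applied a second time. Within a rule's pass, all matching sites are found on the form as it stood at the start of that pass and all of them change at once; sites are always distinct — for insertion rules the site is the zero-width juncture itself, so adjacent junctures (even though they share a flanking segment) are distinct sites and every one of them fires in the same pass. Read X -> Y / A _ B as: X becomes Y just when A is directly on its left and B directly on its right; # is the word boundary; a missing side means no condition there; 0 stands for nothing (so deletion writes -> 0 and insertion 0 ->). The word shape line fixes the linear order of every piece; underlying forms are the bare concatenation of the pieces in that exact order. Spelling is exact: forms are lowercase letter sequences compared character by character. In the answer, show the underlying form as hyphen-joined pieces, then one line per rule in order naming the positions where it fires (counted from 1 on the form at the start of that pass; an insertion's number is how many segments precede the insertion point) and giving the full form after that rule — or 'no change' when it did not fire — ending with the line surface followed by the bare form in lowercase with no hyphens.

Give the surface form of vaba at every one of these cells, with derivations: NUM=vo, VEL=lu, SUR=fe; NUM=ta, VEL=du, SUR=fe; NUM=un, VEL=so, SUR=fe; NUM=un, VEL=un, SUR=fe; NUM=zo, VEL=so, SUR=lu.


cell NUM=vo, VEL=lu, SUR=fe:
underlying: vaba-taz-on-v
1. b -> p, d -> t, g -> k, v -> f / _ #: fires at position(s) 10: vabatazonf
2. f -> v, p -> b, s -> z / V _ V: no change
surface: vabatazonf

cell NUM=ta, VEL=du, SUR=fe:
underlying: vaba-tul-da-v
1. b -> p, d -> t, g -> k, v -> f / _ #: fires at position(s) 10: vabatuldaf
2. f -> v, p -> b, s -> z / V _ V: no change
surface: vabatuldaf

cell NUM=un, VEL=so, SUR=fe:
underlying: vaba-nab-zuf-v
1. b -> p, d -> t, g -> k, v -> f / _ #: fires at position(s) 11: vabanabzuff
2. f -> v, p -> b, s -> z / V _ V: no change
surface: vabanabzuff

cell NUM=un, VEL=un, SUR=fe:
underlying: vaba-nab-gu-v
1. b -> p, d -> t, g -> k, v -> f / _ #: fires at position(s) 10: vabanabguf
2. f -> v, p -> b, s -> z / V _ V: no change
surface: vabanabguf

cell NUM=zo, VEL=so, SUR=lu:
underlying: vaba-li-zuf-e
1. b -> p, d -> t, g -> k, v -> f / _ #: no change
2. f -> v, p -> b, s -> z / V _ V: fires at position(s) 9: vabalizuve
surface: vabalizuve


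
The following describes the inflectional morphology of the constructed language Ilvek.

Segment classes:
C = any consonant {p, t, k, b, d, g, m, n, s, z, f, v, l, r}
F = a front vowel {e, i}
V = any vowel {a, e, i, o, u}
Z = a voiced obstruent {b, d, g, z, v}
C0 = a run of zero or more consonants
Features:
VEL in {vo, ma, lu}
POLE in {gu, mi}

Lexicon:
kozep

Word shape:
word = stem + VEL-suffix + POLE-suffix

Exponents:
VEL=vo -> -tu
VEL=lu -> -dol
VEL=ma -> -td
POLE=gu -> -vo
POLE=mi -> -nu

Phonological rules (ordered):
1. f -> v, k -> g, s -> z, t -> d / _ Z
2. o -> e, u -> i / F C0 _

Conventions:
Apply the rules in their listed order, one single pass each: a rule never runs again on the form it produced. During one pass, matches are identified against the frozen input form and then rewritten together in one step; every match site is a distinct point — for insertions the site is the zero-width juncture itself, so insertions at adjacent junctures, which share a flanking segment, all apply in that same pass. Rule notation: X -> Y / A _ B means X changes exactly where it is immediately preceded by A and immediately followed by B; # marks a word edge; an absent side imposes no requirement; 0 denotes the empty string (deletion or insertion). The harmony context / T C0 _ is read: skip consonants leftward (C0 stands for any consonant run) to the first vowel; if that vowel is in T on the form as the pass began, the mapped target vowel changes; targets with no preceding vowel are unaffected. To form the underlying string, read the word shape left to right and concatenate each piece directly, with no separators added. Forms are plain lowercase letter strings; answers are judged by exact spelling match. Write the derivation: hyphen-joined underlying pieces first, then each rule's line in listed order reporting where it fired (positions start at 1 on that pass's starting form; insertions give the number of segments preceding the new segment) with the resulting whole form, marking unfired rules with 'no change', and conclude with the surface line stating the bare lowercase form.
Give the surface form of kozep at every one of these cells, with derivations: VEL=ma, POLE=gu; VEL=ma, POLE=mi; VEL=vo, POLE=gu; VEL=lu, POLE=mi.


cell VEL=ma, POLE=gu:
underlying: kozep-td-vo
1. f -> v, k -> g, s -> z, t -> d / _ Z: fires at position(s) 6: kozepddvo
2. o -> e, u -> i / F C0 _: fires at position(s) 9: kozepddve
surface: kozepddve

cell VEL=ma, POLE=mi:
underlying: kozep-td-nu
1. f -> v, k -> g, s -> z, t -> d / _ Z: fires at position(s) 6: kozepddnu
2. o -> e, u -> i / F C0 _: fires at position(s) 9: kozepddni
surface: kozepddni

cell VEL=vo, POLE=gu:
underlying: kozep-tu-vo
1. f -> v, k -> g, s -> z, t -> d / _ Z: no change
2. o -> e, u -> i / F C0 _: fires at position(s) 7: kozeptivo
surface: kozeptivo

cell VEL=lu, POLE=mi:
underlying: kozep-dol-nu
1. f -> v, k -> g, s -> z, t -> d / _ Z: no change
2. o -> e, u -> i / F C0 _: fires at position(s) 7: kozepdelnu
surface: kozepdelnu


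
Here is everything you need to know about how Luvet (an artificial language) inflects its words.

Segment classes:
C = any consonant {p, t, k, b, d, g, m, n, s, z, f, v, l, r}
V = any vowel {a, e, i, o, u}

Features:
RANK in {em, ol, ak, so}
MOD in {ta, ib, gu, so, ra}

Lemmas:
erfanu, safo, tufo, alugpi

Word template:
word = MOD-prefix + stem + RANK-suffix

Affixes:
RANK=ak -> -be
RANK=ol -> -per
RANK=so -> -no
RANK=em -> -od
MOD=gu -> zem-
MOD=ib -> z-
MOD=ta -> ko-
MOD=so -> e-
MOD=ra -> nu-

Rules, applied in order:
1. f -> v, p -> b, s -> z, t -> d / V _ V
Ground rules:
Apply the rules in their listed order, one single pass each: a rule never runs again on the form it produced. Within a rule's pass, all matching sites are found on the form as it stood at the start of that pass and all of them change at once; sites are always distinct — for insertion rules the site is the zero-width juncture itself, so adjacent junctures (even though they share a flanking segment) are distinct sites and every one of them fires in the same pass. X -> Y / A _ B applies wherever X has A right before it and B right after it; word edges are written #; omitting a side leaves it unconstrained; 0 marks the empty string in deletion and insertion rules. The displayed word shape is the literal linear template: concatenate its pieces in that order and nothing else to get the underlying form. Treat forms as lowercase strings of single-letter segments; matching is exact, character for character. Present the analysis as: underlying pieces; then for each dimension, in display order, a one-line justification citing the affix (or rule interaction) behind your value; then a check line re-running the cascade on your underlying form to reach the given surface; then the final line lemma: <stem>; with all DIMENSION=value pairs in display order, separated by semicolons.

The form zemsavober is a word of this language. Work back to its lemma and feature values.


underlying: zem-safo-per
RANK=ol - signalled by the affix -per
MOD=gu - signalled by the affix zem-
check: zemsafoper -> zemsavober
lemma: safo; RANK=ol; MOD=gu


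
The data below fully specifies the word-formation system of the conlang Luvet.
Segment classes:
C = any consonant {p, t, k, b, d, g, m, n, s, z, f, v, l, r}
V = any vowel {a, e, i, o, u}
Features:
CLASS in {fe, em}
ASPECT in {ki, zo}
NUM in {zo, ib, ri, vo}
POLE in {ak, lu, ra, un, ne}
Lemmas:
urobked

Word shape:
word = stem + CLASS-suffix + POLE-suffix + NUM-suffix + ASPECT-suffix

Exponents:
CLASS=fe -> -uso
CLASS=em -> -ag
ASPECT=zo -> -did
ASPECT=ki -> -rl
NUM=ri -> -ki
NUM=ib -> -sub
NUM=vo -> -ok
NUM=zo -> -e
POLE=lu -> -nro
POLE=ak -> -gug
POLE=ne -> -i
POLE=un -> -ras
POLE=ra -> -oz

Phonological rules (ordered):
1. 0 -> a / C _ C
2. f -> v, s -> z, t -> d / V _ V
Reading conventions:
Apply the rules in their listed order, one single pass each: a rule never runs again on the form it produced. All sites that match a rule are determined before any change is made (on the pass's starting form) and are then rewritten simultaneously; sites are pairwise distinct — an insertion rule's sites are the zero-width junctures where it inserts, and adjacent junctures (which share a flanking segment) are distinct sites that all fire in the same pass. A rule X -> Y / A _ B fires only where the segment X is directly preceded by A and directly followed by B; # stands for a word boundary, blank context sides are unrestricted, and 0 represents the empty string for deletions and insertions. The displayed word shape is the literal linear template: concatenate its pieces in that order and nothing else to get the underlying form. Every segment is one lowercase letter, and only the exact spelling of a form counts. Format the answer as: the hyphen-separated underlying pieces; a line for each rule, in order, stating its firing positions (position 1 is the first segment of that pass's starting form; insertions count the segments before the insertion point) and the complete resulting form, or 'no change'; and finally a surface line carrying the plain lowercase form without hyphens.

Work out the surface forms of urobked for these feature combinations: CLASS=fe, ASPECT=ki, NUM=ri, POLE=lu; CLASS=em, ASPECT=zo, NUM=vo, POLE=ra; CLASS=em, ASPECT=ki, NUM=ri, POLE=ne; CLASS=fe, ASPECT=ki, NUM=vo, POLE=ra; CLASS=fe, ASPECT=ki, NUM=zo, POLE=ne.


cell CLASS=fe, ASPECT=ki, NUM=ri, POLE=lu:
underlying: urobked-uso-nro-ki-rl
1. 0 -> a / C _ C: inserts after position(s) 4, 11, 16: urobakedusonarokiral
2. f -> v, s -> z, t -> d / V _ V: fires at position(s) 10: urobakeduzonarokiral
surface: urobakeduzonarokiral

cell CLASS=em, ASPECT=zo, NUM=vo, POLE=ra:
underlying: urobked-ag-oz-ok-did
1. 0 -> a / C _ C: inserts after position(s) 4, 13: urobakedagozokadid
2. f -> v, s -> z, t -> d / V _ V: no change
surface: urobakedagozokadid

cell CLASS=em, ASPECT=ki, NUM=ri, POLE=ne:
underlying: urobked-ag-i-ki-rl
1. 0 -> a / C _ C: inserts after position(s) 4, 13: urobakedagikiral
2. f -> v, s -> z, t -> d / V _ V: no change
surface: urobakedagikiral

cell CLASS=fe, ASPECT=ki, NUM=vo, POLE=ra:
underlying: urobked-uso-oz-ok-rl
1. 0 -> a / C _ C: inserts after position(s) 4, 14, 15: urobakedusoozokaral
2. f -> v, s -> z, t -> d / V _ V: fires at position(s) 10: urobakeduzoozokaral
surface: urobakeduzoozokaral

cell CLASS=fe, ASPECT=ki, NUM=zo, POLE=ne:
underlying: urobked-uso-i-e-rl
1. 0 -> a / C _ C: inserts after position(s) 4, 13: urobakedusoieral
2. f -> v, s -> z, t -> d / V _ V: fires at position(s) 10: urobakeduzoieral
surface: urobakeduzoieral
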